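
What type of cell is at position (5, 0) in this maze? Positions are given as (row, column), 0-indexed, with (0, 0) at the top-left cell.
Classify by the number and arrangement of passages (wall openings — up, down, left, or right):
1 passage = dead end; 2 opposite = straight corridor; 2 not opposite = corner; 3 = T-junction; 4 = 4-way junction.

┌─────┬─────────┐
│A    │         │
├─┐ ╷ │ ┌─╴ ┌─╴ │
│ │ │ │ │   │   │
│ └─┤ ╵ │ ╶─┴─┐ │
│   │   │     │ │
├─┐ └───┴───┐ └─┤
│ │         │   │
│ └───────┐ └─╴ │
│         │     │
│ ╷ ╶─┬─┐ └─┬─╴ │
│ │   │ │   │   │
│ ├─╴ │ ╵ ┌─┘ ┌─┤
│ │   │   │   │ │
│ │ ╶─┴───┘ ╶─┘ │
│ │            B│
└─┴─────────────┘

Checking cell at (5, 0):
Number of passages: 2
Cell type: straight corridor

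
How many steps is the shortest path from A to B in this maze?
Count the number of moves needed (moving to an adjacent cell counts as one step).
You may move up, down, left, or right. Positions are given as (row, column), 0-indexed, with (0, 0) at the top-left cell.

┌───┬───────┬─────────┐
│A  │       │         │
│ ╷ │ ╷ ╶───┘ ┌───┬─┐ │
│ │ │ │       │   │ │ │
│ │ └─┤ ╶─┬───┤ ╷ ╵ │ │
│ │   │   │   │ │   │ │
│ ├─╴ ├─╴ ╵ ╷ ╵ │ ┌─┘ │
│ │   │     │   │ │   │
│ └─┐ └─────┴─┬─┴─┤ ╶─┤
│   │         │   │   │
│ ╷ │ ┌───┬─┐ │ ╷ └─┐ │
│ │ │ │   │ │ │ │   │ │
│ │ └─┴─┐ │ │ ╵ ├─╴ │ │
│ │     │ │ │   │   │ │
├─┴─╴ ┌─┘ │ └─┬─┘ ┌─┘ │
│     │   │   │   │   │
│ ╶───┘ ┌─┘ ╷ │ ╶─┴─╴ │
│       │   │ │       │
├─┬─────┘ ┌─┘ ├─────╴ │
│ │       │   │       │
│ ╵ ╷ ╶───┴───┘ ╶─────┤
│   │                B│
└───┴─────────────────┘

Using BFS to find shortest path:
Start: (0, 0), End: (10, 10)
Path found:
(0,0) → (0,1) → (1,1) → (2,1) → (2,2) → (3,2) → (4,2) → (4,3) → (4,4) → (4,5) → (4,6) → (5,6) → (6,6) → (6,7) → (5,7) → (4,7) → (4,8) → (5,8) → (5,9) → (6,9) → (6,8) → (7,8) → (7,7) → (8,7) → (8,8) → (8,9) → (8,10) → (9,10) → (9,9) → (9,8) → (9,7) → (10,7) → (10,8) → (10,9) → (10,10)
Number of steps: 34

Solution:

┌───┬───────┬─────────┐
│A ↓│       │         │
│ ╷ │ ╷ ╶───┘ ┌───┬─┐ │
│ │↓│ │       │   │ │ │
│ │ └─┤ ╶─┬───┤ ╷ ╵ │ │
│ │↳ ↓│   │   │ │   │ │
│ ├─╴ ├─╴ ╵ ╷ ╵ │ ┌─┘ │
│ │  ↓│     │   │ │   │
│ └─┐ └─────┴─┬─┴─┤ ╶─┤
│   │↳ → → → ↓│↱ ↓│   │
│ ╷ │ ┌───┬─┐ │ ╷ └─┐ │
│ │ │ │   │ │↓│↑│↳ ↓│ │
│ │ └─┴─┐ │ │ ╵ ├─╴ │ │
│ │     │ │ │↳ ↑│↓ ↲│ │
├─┴─╴ ┌─┘ │ └─┬─┘ ┌─┘ │
│     │   │   │↓ ↲│   │
│ ╶───┘ ┌─┘ ╷ │ ╶─┴─╴ │
│       │   │ │↳ → → ↓│
├─┬─────┘ ┌─┘ ├─────╴ │
│ │       │   │↓ ← ← ↲│
│ ╵ ╷ ╶───┴───┘ ╶─────┤
│   │          ↳ → → B│
└───┴─────────────────┘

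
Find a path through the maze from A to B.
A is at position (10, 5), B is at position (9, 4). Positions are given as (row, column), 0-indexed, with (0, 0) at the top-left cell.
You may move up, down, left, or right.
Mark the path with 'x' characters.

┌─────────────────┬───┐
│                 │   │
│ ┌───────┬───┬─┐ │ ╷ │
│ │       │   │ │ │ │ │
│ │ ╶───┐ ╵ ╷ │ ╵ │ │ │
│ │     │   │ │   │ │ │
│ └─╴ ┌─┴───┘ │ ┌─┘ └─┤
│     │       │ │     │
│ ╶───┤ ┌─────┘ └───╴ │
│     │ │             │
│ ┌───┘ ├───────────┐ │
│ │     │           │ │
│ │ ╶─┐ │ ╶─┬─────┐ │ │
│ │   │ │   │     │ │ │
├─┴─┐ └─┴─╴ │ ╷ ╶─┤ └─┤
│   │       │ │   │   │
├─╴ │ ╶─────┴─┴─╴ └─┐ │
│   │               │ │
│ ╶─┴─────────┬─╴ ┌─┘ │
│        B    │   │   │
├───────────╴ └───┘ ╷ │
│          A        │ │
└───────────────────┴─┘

Finding the shortest path from (10, 5) to (9, 4):
Path length: 4 steps
Directions: right → up → left → left

Solution:

┌─────────────────┬───┐
│                 │   │
│ ┌───────┬───┬─┐ │ ╷ │
│ │       │   │ │ │ │ │
│ │ ╶───┐ ╵ ╷ │ ╵ │ │ │
│ │     │   │ │   │ │ │
│ └─╴ ┌─┴───┘ │ ┌─┘ └─┤
│     │       │ │     │
│ ╶───┤ ┌─────┘ └───╴ │
│     │ │             │
│ ┌───┘ ├───────────┐ │
│ │     │           │ │
│ │ ╶─┐ │ ╶─┬─────┐ │ │
│ │   │ │   │     │ │ │
├─┴─┐ └─┴─╴ │ ╷ ╶─┤ └─┤
│   │       │ │   │   │
├─╴ │ ╶─────┴─┴─╴ └─┐ │
│   │               │ │
│ ╶─┴─────────┬─╴ ┌─┘ │
│        B x x│   │   │
├───────────╴ └───┘ ╷ │
│          A x      │ │
└───────────────────┴─┘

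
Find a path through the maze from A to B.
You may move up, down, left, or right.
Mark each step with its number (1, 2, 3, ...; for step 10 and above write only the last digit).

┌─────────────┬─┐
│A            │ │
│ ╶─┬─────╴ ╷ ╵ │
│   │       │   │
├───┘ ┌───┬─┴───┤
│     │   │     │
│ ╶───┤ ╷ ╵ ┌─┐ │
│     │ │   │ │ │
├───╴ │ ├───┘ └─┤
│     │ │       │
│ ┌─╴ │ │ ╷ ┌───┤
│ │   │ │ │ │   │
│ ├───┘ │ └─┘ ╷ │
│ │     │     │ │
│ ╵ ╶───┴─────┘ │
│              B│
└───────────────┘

Finding the shortest path through the maze:
Path length: 28 steps
Directions: right → right → right → right → right → down → left → left → left → down → left → left → down → right → right → down → left → left → down → down → down → right → right → right → right → right → right → right

Solution:

┌─────────────┬─┐
│A 1 2 3 4 5  │ │
│ ╶─┬─────╴ ╷ ╵ │
│   │9 8 7 6│   │
├───┘ ┌───┬─┴───┤
│2 1 0│   │     │
│ ╶───┤ ╷ ╵ ┌─┐ │
│3 4 5│ │   │ │ │
├───╴ │ ├───┘ └─┤
│8 7 6│ │       │
│ ┌─╴ │ │ ╷ ┌───┤
│9│   │ │ │ │   │
│ ├───┘ │ └─┘ ╷ │
│0│     │     │ │
│ ╵ ╶───┴─────┘ │
│1 2 3 4 5 6 7 B│
└───────────────┘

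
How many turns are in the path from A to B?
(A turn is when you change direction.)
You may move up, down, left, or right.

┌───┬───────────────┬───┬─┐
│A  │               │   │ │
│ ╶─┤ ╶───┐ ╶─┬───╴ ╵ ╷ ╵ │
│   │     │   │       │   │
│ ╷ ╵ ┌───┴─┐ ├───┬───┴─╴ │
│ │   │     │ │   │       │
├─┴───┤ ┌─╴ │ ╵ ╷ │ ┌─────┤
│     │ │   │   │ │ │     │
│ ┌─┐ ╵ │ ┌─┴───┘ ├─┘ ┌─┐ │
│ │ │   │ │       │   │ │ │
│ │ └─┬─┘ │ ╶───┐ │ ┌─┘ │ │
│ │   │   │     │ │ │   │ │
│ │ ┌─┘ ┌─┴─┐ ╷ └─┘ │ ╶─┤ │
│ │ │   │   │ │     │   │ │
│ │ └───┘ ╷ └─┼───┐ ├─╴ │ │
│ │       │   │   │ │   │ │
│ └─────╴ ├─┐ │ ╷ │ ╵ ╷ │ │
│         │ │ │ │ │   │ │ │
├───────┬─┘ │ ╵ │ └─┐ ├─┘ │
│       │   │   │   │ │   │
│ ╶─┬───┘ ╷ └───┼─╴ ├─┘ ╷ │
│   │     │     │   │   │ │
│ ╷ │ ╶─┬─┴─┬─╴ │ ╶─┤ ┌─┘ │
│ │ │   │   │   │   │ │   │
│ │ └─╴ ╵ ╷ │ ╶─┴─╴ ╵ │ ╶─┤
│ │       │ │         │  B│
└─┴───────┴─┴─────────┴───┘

Directions: down, right, down, right, up, up, right, right, right, down, right, down, down, right, up, right, down, down, left, left, left, down, right, right, down, right, right, up, up, right, up, right, right, down, down, down, down, down, down, down, down, left, down, right
Number of turns: 25

Solution:

┌───┬───────────────┬───┬─┐
│A  │↱ → → ↓        │   │ │
│ ╶─┤ ╶───┐ ╶─┬───╴ ╵ ╷ ╵ │
│↳ ↓│↑    │↳ ↓│       │   │
│ ╷ ╵ ┌───┴─┐ ├───┬───┴─╴ │
│ │↳ ↑│     │↓│↱ ↓│       │
├─┴───┤ ┌─╴ │ ╵ ╷ │ ┌─────┤
│     │ │   │↳ ↑│↓│ │↱ → ↓│
│ ┌─┐ ╵ │ ┌─┴───┘ ├─┘ ┌─┐ │
│ │ │   │ │↓ ← ← ↲│↱ ↑│ │↓│
│ │ └─┬─┘ │ ╶───┐ │ ┌─┘ │ │
│ │   │   │↳ → ↓│ │↑│   │↓│
│ │ ┌─┘ ┌─┴─┐ ╷ └─┘ │ ╶─┤ │
│ │ │   │   │ │↳ → ↑│   │↓│
│ │ └───┘ ╷ └─┼───┐ ├─╴ │ │
│ │       │   │   │ │   │↓│
│ └─────╴ ├─┐ │ ╷ │ ╵ ╷ │ │
│         │ │ │ │ │   │ │↓│
├───────┬─┘ │ ╵ │ └─┐ ├─┘ │
│       │   │   │   │ │  ↓│
│ ╶─┬───┘ ╷ └───┼─╴ ├─┘ ╷ │
│   │     │     │   │   │↓│
│ ╷ │ ╶─┬─┴─┬─╴ │ ╶─┤ ┌─┘ │
│ │ │   │   │   │   │ │↓ ↲│
│ │ └─╴ ╵ ╷ │ ╶─┴─╴ ╵ │ ╶─┤
│ │       │ │         │↳ B│
└─┴───────┴─┴─────────┴───┘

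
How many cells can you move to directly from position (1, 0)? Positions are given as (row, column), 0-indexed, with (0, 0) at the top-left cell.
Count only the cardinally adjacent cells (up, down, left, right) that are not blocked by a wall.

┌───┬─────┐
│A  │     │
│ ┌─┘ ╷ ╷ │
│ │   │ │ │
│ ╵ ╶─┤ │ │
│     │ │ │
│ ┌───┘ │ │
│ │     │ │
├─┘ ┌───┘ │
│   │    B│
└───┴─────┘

Checking passable neighbors of (1, 0):
Neighbors: (0, 0), (2, 0)
Count: 2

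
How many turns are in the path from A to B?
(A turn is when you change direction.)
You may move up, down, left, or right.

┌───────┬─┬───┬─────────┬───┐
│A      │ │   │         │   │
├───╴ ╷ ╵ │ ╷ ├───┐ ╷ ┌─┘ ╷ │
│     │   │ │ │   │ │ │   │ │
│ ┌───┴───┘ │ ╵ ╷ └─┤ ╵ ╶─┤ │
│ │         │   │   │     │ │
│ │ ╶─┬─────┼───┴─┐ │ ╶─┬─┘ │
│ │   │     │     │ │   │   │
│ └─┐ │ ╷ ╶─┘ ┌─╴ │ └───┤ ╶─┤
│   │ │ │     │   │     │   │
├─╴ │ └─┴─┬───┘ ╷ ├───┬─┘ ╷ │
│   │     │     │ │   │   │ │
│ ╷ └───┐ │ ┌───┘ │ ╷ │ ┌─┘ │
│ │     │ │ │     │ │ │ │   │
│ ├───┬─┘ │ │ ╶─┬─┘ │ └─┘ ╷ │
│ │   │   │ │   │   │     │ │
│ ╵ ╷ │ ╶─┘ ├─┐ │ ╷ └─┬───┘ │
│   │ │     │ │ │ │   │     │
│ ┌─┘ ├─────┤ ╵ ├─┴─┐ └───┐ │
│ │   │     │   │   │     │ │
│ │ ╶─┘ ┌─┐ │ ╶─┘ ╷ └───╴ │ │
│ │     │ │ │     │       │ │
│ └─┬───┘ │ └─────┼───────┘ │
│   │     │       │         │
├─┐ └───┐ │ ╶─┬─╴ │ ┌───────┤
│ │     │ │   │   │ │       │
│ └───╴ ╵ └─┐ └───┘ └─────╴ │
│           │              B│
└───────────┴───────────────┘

Directions: right, right, down, left, left, down, down, down, right, down, left, down, down, down, right, up, right, down, down, left, down, right, right, up, right, right, down, down, down, right, down, right, right, right, right, right, right, right
Number of turns: 20

Solution:

┌───────┬─┬───┬─────────┬───┐
│A → ↓  │ │   │         │   │
├───╴ ╷ ╵ │ ╷ ├───┐ ╷ ┌─┘ ╷ │
│↓ ← ↲│   │ │ │   │ │ │   │ │
│ ┌───┴───┘ │ ╵ ╷ └─┤ ╵ ╶─┤ │
│↓│         │   │   │     │ │
│ │ ╶─┬─────┼───┴─┐ │ ╶─┬─┘ │
│↓│   │     │     │ │   │   │
│ └─┐ │ ╷ ╶─┘ ┌─╴ │ └───┤ ╶─┤
│↳ ↓│ │ │     │   │     │   │
├─╴ │ └─┴─┬───┘ ╷ ├───┬─┘ ╷ │
│↓ ↲│     │     │ │   │   │ │
│ ╷ └───┐ │ ┌───┘ │ ╷ │ ┌─┘ │
│↓│     │ │ │     │ │ │ │   │
│ ├───┬─┘ │ │ ╶─┬─┘ │ └─┘ ╷ │
│↓│↱ ↓│   │ │   │   │     │ │
│ ╵ ╷ │ ╶─┘ ├─┐ │ ╷ └─┬───┘ │
│↳ ↑│↓│     │ │ │ │   │     │
│ ┌─┘ ├─────┤ ╵ ├─┴─┐ └───┐ │
│ │↓ ↲│↱ → ↓│   │   │     │ │
│ │ ╶─┘ ┌─┐ │ ╶─┘ ╷ └───╴ │ │
│ │↳ → ↑│ │↓│     │       │ │
│ └─┬───┘ │ └─────┼───────┘ │
│   │     │↓      │         │
├─┐ └───┐ │ ╶─┬─╴ │ ┌───────┤
│ │     │ │↳ ↓│   │ │       │
│ └───╴ ╵ └─┐ └───┘ └─────╴ │
│           │↳ → → → → → → B│
└───────────┴───────────────┘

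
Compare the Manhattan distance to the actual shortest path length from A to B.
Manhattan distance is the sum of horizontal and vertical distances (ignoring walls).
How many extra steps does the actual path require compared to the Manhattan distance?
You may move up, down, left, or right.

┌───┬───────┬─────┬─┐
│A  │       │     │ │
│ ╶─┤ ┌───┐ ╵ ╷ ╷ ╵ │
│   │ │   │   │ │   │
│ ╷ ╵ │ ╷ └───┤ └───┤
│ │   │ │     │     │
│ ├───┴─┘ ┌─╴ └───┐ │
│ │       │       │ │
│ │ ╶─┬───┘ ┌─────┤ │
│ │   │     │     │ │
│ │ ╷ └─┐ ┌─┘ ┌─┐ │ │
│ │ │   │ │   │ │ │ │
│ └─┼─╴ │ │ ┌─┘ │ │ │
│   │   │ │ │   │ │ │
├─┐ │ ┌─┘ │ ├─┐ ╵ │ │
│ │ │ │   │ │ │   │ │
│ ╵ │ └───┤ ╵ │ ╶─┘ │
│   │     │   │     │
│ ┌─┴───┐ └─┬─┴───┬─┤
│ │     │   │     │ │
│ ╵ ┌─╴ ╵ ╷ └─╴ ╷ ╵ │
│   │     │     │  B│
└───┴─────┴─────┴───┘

Manhattan distance: |10 - 0| + |9 - 0| = 19
Actual path length: 27
Extra steps: 27 - 19 = 8

Solution:

┌───┬───────┬─────┬─┐
│A  │       │     │ │
│ ╶─┤ ┌───┐ ╵ ╷ ╷ ╵ │
│↓  │ │   │   │ │   │
│ ╷ ╵ │ ╷ └───┤ └───┤
│↓│   │ │     │     │
│ ├───┴─┘ ┌─╴ └───┐ │
│↓│       │       │ │
│ │ ╶─┬───┘ ┌─────┤ │
│↓│   │     │     │ │
│ │ ╷ └─┐ ┌─┘ ┌─┐ │ │
│↓│ │   │ │   │ │ │ │
│ └─┼─╴ │ │ ┌─┘ │ │ │
│↳ ↓│   │ │ │   │ │ │
├─┐ │ ┌─┘ │ ├─┐ ╵ │ │
│ │↓│ │   │ │ │   │ │
│ ╵ │ └───┤ ╵ │ ╶─┘ │
│↓ ↲│     │   │     │
│ ┌─┴───┐ └─┬─┴───┬─┤
│↓│↱ → ↓│↱ ↓│  ↱ ↓│ │
│ ╵ ┌─╴ ╵ ╷ └─╴ ╷ ╵ │
│↳ ↑│  ↳ ↑│↳ → ↑│↳ B│
└───┴─────┴─────┴───┘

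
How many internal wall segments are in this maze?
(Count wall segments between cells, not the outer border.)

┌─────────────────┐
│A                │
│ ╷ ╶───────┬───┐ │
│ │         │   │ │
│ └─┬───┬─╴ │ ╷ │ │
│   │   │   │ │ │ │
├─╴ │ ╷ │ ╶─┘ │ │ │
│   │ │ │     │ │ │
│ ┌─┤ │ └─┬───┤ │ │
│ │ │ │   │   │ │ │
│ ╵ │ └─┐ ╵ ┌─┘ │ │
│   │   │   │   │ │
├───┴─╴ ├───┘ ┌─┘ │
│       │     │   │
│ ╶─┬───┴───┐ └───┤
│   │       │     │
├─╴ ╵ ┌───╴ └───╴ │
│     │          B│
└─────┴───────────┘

Counting internal wall segments:
Total internal walls: 64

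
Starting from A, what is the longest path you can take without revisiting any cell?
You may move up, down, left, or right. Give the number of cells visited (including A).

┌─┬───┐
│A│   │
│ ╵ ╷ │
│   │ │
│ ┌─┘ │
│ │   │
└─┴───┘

Finding longest simple path using DFS:
Start: (0, 0)
Longest path visits 8 cells
Path: A → down → right → up → right → down → down → left

Solution:

┌─┬───┐
│A│↱ ↓│
│ ╵ ╷ │
│↳ ↑│↓│
│ ┌─┘ │
│ │B ↲│
└─┴───┘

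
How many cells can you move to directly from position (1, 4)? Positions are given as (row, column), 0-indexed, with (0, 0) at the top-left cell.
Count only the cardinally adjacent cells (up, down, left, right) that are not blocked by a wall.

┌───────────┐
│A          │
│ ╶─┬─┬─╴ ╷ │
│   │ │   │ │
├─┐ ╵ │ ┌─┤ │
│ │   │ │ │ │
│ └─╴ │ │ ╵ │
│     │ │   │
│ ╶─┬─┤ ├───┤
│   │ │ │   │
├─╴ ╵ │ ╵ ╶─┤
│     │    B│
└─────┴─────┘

Checking passable neighbors of (1, 4):
Neighbors: (0, 4), (1, 3)
Count: 2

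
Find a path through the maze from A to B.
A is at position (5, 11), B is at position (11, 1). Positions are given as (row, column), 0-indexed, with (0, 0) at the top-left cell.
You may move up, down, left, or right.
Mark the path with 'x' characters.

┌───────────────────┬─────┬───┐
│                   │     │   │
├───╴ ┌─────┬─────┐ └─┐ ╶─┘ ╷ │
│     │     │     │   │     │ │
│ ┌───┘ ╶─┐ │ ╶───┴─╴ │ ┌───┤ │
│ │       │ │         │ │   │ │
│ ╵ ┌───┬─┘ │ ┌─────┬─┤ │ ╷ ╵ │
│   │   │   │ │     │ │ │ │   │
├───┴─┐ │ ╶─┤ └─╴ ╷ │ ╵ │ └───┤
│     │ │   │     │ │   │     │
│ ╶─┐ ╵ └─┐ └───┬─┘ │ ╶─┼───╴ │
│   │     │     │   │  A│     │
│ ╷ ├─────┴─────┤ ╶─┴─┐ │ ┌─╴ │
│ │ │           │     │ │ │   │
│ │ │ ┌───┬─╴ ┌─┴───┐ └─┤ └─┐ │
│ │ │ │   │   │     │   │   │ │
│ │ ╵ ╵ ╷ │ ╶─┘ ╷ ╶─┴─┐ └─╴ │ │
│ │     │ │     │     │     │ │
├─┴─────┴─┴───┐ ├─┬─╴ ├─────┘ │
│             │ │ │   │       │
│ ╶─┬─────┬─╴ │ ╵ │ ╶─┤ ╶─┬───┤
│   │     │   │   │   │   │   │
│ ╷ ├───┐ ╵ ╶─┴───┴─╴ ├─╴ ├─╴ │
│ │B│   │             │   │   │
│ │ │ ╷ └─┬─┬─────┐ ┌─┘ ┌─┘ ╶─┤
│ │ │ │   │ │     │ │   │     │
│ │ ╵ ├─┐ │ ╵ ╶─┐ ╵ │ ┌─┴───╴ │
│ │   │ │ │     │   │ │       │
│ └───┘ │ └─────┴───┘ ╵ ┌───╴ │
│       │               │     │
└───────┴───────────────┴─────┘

Finding the shortest path from (5, 11) to (11, 1):
Path length: 52 steps
Directions: left → up → right → up → up → up → right → right → up → right → down → down → down → left → up → left → down → down → right → right → down → down → down → down → down → left → left → left → down → right → down → left → down → left → down → down → left → left → left → left → left → left → up → up → left → up → left → down → down → left → up → up

Solution:

┌───────────────────┬─────┬───┐
│                   │     │x x│
├───╴ ┌─────┬─────┐ └─┐ ╶─┘ ╷ │
│     │     │     │   │x x x│x│
│ ┌───┘ ╶─┐ │ ╶───┴─╴ │ ┌───┤ │
│ │       │ │         │x│x x│x│
│ ╵ ┌───┬─┘ │ ┌─────┬─┤ │ ╷ ╵ │
│   │   │   │ │     │ │x│x│x x│
├───┴─┐ │ ╶─┤ └─╴ ╷ │ ╵ │ └───┤
│     │ │   │     │ │x x│x x x│
│ ╶─┐ ╵ └─┐ └───┬─┘ │ ╶─┼───╴ │
│   │     │     │   │x A│    x│
│ ╷ ├─────┴─────┤ ╶─┴─┐ │ ┌─╴ │
│ │ │           │     │ │ │  x│
│ │ │ ┌───┬─╴ ┌─┴───┐ └─┤ └─┐ │
│ │ │ │   │   │     │   │   │x│
│ │ ╵ ╵ ╷ │ ╶─┘ ╷ ╶─┴─┐ └─╴ │ │
│ │     │ │     │     │     │x│
├─┴─────┴─┴───┐ ├─┬─╴ ├─────┘ │
│             │ │ │   │x x x x│
│ ╶─┬─────┬─╴ │ ╵ │ ╶─┤ ╶─┬───┤
│   │     │   │   │   │x x│   │
│ ╷ ├───┐ ╵ ╶─┴───┴─╴ ├─╴ ├─╴ │
│ │B│x x│             │x x│   │
│ │ │ ╷ └─┬─┬─────┐ ┌─┘ ┌─┘ ╶─┤
│ │x│x│x x│ │     │ │x x│     │
│ │ ╵ ├─┐ │ ╵ ╶─┐ ╵ │ ┌─┴───╴ │
│ │x x│ │x│     │   │x│       │
│ └───┘ │ └─────┴───┘ ╵ ┌───╴ │
│       │x x x x x x x  │     │
└───────┴───────────────┴─────┘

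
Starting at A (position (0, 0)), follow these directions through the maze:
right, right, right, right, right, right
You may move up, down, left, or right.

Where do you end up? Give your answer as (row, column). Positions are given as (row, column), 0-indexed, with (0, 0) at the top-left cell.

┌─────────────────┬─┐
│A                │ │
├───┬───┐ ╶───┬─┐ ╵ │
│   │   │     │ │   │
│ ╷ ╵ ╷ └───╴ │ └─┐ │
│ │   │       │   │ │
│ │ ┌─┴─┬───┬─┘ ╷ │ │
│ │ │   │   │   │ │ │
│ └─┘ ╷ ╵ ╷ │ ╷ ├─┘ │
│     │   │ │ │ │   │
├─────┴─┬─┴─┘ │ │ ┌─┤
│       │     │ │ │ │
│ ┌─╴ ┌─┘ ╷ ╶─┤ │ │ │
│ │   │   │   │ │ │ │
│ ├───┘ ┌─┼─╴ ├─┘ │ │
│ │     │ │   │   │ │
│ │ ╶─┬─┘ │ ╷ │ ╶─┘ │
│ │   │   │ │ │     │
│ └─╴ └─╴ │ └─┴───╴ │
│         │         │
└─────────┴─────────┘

Following directions step by step:
Start: (0, 0)
  right: (0, 0) → (0, 1)
  right: (0, 1) → (0, 2)
  right: (0, 2) → (0, 3)
  right: (0, 3) → (0, 4)
  right: (0, 4) → (0, 5)
  right: (0, 5) → (0, 6)
Final position: (0, 6)

Path taken:

┌─────────────────┬─┐
│A → → → → → B    │ │
├───┬───┐ ╶───┬─┐ ╵ │
│   │   │     │ │   │
│ ╷ ╵ ╷ └───╴ │ └─┐ │
│ │   │       │   │ │
│ │ ┌─┴─┬───┬─┘ ╷ │ │
│ │ │   │   │   │ │ │
│ └─┘ ╷ ╵ ╷ │ ╷ ├─┘ │
│     │   │ │ │ │   │
├─────┴─┬─┴─┘ │ │ ┌─┤
│       │     │ │ │ │
│ ┌─╴ ┌─┘ ╷ ╶─┤ │ │ │
│ │   │   │   │ │ │ │
│ ├───┘ ┌─┼─╴ ├─┘ │ │
│ │     │ │   │   │ │
│ │ ╶─┬─┘ │ ╷ │ ╶─┘ │
│ │   │   │ │ │     │
│ └─╴ └─╴ │ └─┴───╴ │
│         │         │
└─────────┴─────────┘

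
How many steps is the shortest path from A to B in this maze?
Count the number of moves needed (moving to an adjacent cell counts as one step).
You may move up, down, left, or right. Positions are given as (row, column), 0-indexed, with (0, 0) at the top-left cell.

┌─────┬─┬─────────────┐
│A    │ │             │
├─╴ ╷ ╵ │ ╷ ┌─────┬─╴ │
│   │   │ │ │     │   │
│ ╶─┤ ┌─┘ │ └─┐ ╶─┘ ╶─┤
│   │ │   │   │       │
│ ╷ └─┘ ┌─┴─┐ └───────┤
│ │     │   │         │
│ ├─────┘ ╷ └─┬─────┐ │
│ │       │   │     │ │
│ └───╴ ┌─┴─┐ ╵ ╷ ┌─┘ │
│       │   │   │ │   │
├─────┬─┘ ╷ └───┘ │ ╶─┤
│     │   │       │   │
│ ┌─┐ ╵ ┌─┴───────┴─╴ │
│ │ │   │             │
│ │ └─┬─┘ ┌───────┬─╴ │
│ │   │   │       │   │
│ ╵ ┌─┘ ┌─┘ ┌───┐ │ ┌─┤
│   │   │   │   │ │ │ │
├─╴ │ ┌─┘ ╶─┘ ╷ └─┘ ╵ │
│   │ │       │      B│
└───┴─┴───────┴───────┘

Using BFS to find shortest path:
Start: (0, 0), End: (10, 10)
Path found:
(0,0) → (0,1) → (1,1) → (1,0) → (2,0) → (2,1) → (3,1) → (3,2) → (3,3) → (2,3) → (2,4) → (1,4) → (0,4) → (0,5) → (1,5) → (2,5) → (2,6) → (3,6) → (3,7) → (3,8) → (3,9) → (3,10) → (4,10) → (5,10) → (5,9) → (6,9) → (6,10) → (7,10) → (8,10) → (8,9) → (9,9) → (10,9) → (10,10)
Number of steps: 32

Solution:

┌─────┬─┬─────────────┐
│A ↓  │ │↱ ↓          │
├─╴ ╷ ╵ │ ╷ ┌─────┬─╴ │
│↓ ↲│   │↑│↓│     │   │
│ ╶─┤ ┌─┘ │ └─┐ ╶─┘ ╶─┤
│↳ ↓│ │↱ ↑│↳ ↓│       │
│ ╷ └─┘ ┌─┴─┐ └───────┤
│ │↳ → ↑│   │↳ → → → ↓│
│ ├─────┘ ╷ └─┬─────┐ │
│ │       │   │     │↓│
│ └───╴ ┌─┴─┐ ╵ ╷ ┌─┘ │
│       │   │   │ │↓ ↲│
├─────┬─┘ ╷ └───┘ │ ╶─┤
│     │   │       │↳ ↓│
│ ┌─┐ ╵ ┌─┴───────┴─╴ │
│ │ │   │            ↓│
│ │ └─┬─┘ ┌───────┬─╴ │
│ │   │   │       │↓ ↲│
│ ╵ ┌─┘ ┌─┘ ┌───┐ │ ┌─┤
│   │   │   │   │ │↓│ │
├─╴ │ ┌─┘ ╶─┘ ╷ └─┘ ╵ │
│   │ │       │    ↳ B│
└───┴─┴───────┴───────┘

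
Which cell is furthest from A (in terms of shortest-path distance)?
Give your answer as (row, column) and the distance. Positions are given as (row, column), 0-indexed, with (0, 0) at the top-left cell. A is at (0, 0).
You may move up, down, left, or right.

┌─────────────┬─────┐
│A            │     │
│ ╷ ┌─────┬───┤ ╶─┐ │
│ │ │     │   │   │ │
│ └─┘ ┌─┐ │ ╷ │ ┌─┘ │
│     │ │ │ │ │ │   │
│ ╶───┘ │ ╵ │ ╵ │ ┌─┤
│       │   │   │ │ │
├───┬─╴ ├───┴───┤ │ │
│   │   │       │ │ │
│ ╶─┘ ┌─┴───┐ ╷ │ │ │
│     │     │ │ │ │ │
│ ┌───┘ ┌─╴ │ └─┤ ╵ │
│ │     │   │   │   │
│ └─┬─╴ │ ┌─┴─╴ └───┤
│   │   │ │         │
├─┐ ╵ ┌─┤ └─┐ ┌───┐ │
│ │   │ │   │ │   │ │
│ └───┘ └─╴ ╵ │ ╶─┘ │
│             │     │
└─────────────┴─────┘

Computing BFS distances from A to all cells:
Furthest cell: (8, 8)
Distance: 40 steps

Path from A to the furthest cell:

┌─────────────┬─────┐
│A            │     │
│ ╷ ┌─────┬───┤ ╶─┐ │
│↓│ │     │   │   │ │
│ └─┘ ┌─┐ │ ╷ │ ┌─┘ │
│↓    │ │ │ │ │ │   │
│ ╶───┘ │ ╵ │ ╵ │ ┌─┤
│↳ → → ↓│   │   │ │ │
├───┬─╴ ├───┴───┤ │ │
│   │↓ ↲│       │ │ │
│ ╶─┘ ┌─┴───┐ ╷ │ │ │
│↓ ← ↲│↱ → ↓│ │ │ │ │
│ ┌───┘ ┌─╴ │ └─┤ ╵ │
│↓│    ↑│↓ ↲│   │   │
│ └─┬─╴ │ ┌─┴─╴ └───┤
│↳ ↓│↱ ↑│↓│  ↱ → → ↓│
├─┐ ╵ ┌─┤ └─┐ ┌───┐ │
│ │↳ ↑│ │↳ ↓│↑│↱ B│↓│
│ └───┘ └─╴ ╵ │ ╶─┘ │
│          ↳ ↑│↑ ← ↲│
└─────────────┴─────┘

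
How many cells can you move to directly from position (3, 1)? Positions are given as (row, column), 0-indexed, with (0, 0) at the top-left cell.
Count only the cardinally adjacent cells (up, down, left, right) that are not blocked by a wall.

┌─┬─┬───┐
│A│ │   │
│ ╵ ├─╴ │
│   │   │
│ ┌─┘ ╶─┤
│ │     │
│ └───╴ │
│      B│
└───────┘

Checking passable neighbors of (3, 1):
Neighbors: (3, 0), (3, 2)
Count: 2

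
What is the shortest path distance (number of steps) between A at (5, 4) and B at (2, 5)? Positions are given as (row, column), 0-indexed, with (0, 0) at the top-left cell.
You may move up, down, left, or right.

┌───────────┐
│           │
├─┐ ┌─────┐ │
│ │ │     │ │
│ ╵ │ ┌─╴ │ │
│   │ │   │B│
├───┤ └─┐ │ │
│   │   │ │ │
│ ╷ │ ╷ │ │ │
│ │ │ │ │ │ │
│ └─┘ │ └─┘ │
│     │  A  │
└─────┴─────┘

Finding path from (5, 4) to (2, 5):
Path: (5,4) → (5,5) → (4,5) → (3,5) → (2,5)
Distance: 4 steps

Solution:

┌───────────┐
│           │
├─┐ ┌─────┐ │
│ │ │     │ │
│ ╵ │ ┌─╴ │ │
│   │ │   │B│
├───┤ └─┐ │ │
│   │   │ │↑│
│ ╷ │ ╷ │ │ │
│ │ │ │ │ │↑│
│ └─┘ │ └─┘ │
│     │  A ↑│
└─────┴─────┘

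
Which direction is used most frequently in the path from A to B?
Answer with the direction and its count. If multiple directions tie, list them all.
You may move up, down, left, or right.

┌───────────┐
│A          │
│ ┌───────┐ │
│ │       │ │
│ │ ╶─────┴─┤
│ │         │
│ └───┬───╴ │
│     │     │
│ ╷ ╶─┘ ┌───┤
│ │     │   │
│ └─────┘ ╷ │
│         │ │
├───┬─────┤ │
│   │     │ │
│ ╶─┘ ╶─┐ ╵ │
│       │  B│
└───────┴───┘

Directions: down, down, down, down, down, right, right, right, right, up, right, down, down, down
Counts: {'down': 8, 'right': 5, 'up': 1}
Most common: down (8 times)

Solution:

┌───────────┐
│A          │
│ ┌───────┐ │
│↓│       │ │
│ │ ╶─────┴─┤
│↓│         │
│ └───┬───╴ │
│↓    │     │
│ ╷ ╶─┘ ┌───┤
│↓│     │↱ ↓│
│ └─────┘ ╷ │
│↳ → → → ↑│↓│
├───┬─────┤ │
│   │     │↓│
│ ╶─┘ ╶─┐ ╵ │
│       │  B│
└───────┴───┘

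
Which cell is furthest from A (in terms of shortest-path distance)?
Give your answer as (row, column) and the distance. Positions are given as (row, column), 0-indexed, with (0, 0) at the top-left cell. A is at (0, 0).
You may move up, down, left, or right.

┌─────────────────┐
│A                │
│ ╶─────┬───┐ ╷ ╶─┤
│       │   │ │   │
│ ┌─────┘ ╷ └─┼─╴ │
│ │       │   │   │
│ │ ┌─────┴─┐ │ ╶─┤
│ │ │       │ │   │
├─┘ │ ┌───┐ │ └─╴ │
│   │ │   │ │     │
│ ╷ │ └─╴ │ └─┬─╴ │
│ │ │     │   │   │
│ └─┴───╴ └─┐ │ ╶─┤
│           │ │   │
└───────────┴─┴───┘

Computing BFS distances from A to all cells:
Furthest cell: (6, 6)
Distance: 46 steps

Path from A to the furthest cell:

┌─────────────────┐
│A → → → → → → ↓  │
│ ╶─────┬───┐ ╷ ╶─┤
│       │↓ ↰│ │↳ ↓│
│ ┌─────┘ ╷ └─┼─╴ │
│ │↓ ← ← ↲│↑ ↰│↓ ↲│
│ │ ┌─────┴─┐ │ ╶─┤
│ │↓│↱ → → ↓│↑│↳ ↓│
├─┘ │ ┌───┐ │ └─╴ │
│↓ ↲│↑│   │↓│↑ ← ↲│
│ ╷ │ └─╴ │ └─┬─╴ │
│↓│ │↑ ← ↰│↳ ↓│   │
│ └─┴───╴ └─┐ │ ╶─┤
│↳ → → → ↑  │B│   │
└───────────┴─┴───┘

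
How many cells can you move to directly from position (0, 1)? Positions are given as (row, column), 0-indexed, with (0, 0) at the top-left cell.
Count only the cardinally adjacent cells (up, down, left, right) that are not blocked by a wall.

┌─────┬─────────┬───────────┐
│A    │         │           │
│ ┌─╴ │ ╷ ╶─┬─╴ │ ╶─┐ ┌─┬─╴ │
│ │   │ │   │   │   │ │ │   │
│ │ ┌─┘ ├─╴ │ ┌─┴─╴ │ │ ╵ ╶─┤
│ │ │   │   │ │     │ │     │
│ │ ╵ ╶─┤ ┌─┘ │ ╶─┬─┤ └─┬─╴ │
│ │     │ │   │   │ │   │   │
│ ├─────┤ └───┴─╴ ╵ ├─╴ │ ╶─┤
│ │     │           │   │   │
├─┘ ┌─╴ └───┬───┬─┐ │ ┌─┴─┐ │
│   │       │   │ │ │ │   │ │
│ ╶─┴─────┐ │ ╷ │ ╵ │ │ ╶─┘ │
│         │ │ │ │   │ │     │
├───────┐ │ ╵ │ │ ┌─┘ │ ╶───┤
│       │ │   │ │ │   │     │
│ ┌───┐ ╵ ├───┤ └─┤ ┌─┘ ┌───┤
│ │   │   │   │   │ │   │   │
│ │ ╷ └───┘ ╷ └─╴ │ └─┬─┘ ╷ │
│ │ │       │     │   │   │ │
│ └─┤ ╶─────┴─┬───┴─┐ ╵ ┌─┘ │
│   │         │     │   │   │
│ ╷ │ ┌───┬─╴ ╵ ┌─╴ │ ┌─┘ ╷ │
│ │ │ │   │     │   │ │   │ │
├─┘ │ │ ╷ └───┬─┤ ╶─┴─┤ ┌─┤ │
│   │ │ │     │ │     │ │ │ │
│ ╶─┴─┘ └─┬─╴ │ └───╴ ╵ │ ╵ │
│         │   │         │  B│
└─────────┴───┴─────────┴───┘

Checking passable neighbors of (0, 1):
Neighbors: (0, 0), (0, 2)
Count: 2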